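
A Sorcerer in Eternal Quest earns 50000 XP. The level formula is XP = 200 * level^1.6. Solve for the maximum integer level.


XP = 200 * level^1.6, so level = (XP / 200)^(1/1.6)
= (50000 / 200)^(1/1.6)
= 250.0^0.625
= 31.5292
Floor: level = 31

level 31


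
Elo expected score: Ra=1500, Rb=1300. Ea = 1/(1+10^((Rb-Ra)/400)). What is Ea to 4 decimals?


Elo expected score: Ea = 1/(1 + 10^((Rb-Ra)/400))
Rb - Ra = 1300 - 1500 = -200
(Rb-Ra)/400 = -200/400 = -0.5
10^-0.5 = 0.316228
Ea = 1/(1 + 0.316228) = 1/1.316228 = 0.7597

0.7597


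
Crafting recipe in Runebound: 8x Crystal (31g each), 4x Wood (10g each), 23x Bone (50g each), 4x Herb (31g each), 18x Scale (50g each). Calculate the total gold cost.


Cost breakdown:
  Crystal: 8 * 31 = 248
  Wood: 4 * 10 = 40
  Bone: 23 * 50 = 1150
  Herb: 4 * 31 = 124
  Scale: 18 * 50 = 900
Total = 248 + 40 + 1150 + 124 + 900 = 2462

2462 gold


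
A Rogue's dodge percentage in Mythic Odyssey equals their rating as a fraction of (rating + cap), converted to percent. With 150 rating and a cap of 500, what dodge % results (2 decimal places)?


dodge% = 150 / (150 + 500) * 100
= 150 / 650 * 100
= 0.230769 * 100
= 23.08%

23.08%


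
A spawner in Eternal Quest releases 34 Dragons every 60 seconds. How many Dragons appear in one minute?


Spawns per minute = count * (60 / interval)
= 34 * (60 / 60)
= 34 * 1.0
= 34.0

34.0 per minute


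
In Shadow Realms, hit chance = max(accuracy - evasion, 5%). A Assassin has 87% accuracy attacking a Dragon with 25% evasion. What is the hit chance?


accuracy - evasion = 87 - 25 = 62
Apply floor: max(62, 5) = 62
Hit chance = 62%

62%


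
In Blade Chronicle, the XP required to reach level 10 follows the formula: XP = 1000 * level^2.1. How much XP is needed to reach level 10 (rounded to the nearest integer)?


XP = 1000 * level^2.1
Substitute level = 10:
XP = 1000 * 10^2.1
= 1000 * 125.8925
= 125893

125893 XP


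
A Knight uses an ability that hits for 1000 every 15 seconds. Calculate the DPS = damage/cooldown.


DPS = damage / cooldown
= 1000 / 15
= 66.67

66.67 DPS


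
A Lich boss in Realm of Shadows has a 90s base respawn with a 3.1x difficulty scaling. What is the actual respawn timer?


Respawn time = base * multiplier
= 90 * 3.1
= 279.0 seconds

279.0 seconds


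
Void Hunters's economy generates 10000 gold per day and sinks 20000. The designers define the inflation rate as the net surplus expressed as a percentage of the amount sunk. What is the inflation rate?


Net gold = 10000 - 20000 = -10000
Inflation rate = net / sunk * 100 = -10000 / 20000 * 100
= -0.5 * 100
= -50.00%

-50.00%


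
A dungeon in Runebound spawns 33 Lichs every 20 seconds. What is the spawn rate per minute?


Spawns per minute = count * (60 / interval)
= 33 * (60 / 20)
= 33 * 3.0
= 99.0

99.0 per minute


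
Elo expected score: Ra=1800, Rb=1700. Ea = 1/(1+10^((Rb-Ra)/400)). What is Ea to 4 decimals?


Elo expected score: Ea = 1/(1 + 10^((Rb-Ra)/400))
Rb - Ra = 1700 - 1800 = -100
(Rb-Ra)/400 = -100/400 = -0.25
10^-0.25 = 0.562341
Ea = 1/(1 + 0.562341) = 1/1.562341 = 0.6401

0.6401


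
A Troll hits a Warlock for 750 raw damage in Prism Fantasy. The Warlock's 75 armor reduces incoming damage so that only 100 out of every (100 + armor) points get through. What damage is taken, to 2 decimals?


actual = 750 * 100 / (100 + 75)
= 750 * 100 / 175
= 75000 / 175
= 428.57

428.57 damage


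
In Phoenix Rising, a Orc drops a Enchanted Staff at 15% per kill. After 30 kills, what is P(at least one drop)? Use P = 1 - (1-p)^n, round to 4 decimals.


P(at least one) = 1 - P(none) = 1 - (1-p)^n
p = 15/100 = 0.15
1 - p = 0.85
(1 - p)^30 = 0.85^30 = 0.007631
P(at least one) = 1 - 0.007631 = 0.9924

0.9924


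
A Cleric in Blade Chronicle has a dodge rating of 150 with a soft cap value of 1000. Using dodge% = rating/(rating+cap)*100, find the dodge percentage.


dodge% = 150 / (150 + 1000) * 100
= 150 / 1150 * 100
= 0.130435 * 100
= 13.04%

13.04%


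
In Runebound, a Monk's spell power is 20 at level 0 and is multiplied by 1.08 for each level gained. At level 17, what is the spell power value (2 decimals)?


value = base * growth^level
= 20 * 1.08^17
= 20 * 3.700018
= 74.00

74.00 spell power


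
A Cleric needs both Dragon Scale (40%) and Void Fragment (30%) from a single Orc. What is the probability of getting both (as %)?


For independent events, P(both) = P(A) * P(B)
= 40% * 30%
= 1200 / 100 %
= 12.0%

12.0%


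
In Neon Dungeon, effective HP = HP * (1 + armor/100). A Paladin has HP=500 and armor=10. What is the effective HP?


EHP = 500 * (1 + 10/100)
= 500 * (1 + 0.1)
= 500 * 1.1
= 550.0

550.0 EHP


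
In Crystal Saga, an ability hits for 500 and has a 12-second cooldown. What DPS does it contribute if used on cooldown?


DPS = damage / cooldown
= 500 / 12
= 41.67

41.67 DPS


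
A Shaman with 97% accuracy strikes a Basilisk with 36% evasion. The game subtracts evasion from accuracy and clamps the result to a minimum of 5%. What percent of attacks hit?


accuracy - evasion = 97 - 36 = 61
Apply floor: max(61, 5) = 61
Hit chance = 61%

61%


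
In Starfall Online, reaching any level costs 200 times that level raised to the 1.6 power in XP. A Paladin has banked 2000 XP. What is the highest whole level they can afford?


XP = 200 * level^1.6, so level = (XP / 200)^(1/1.6)
= (2000 / 200)^(1/1.6)
= 10.0^0.625
= 4.217
Floor: level = 4

level 4


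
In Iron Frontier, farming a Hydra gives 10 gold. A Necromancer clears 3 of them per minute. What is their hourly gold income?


Gold per minute = 10 * 3 = 30
Gold per hour = 30 * 60 = 1800

1800 gold/hour


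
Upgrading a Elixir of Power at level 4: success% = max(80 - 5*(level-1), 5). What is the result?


raw_rate = 80 - 5 * (4 - 1)
= 80 - 5 * 3
= 80 - 15
= 65
Apply floor: max(65, 5) = 65%

65%


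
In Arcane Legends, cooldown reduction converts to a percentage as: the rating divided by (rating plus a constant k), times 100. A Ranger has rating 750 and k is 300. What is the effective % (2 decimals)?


effective% = rating / (rating + k) * 100
= 750 / (750 + 300) * 100
= 750 / 1050 * 100
= 0.714286 * 100
= 71.43%

71.43%


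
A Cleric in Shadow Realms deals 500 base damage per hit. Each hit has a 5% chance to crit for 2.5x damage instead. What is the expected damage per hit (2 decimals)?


E[dmg] = base * (1 + crit_chance * (crit_mult - 1))
cc as decimal = 5/100 = 0.05
cm - 1 = 2.5 - 1 = 1.5
Bonus factor = 0.05 * 1.5 = 0.075
Total multiplier = 1 + 0.075 = 1.075
Expected damage = 500 * 1.075 = 537.50

537.50 damage


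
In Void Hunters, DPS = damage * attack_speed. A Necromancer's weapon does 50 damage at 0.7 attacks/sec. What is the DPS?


DPS = damage * attack_speed
= 50 * 0.7
= 35.0

35.0 DPS


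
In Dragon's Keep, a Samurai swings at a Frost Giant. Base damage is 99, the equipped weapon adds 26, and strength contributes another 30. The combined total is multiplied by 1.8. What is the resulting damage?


Sum base + weapon + str = 99 + 26 + 30 = 155
Multiply by 1.8:
155 * 1.8 = 279.0

279.0 damage


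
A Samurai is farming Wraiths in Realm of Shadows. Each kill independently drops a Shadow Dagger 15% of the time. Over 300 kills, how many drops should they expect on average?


Expected drops = kills * (drop_rate / 100)
= 300 * (15 / 100)
= 300 * 0.15
= 45.0

45.0 drops


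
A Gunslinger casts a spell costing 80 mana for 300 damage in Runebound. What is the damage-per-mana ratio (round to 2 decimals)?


Efficiency = damage / mana
= 300 / 80
= 3.75

3.75 dmg/mana


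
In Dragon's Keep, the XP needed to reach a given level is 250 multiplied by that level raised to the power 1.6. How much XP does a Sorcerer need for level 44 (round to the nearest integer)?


XP = 250 * level^1.6
Substitute level = 44:
XP = 250 * 44^1.6
= 250 * 426.1125
= 106528

106528 XP


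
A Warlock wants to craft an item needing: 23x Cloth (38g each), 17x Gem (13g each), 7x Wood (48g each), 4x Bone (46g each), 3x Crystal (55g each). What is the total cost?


Cost breakdown:
  Cloth: 23 * 38 = 874
  Gem: 17 * 13 = 221
  Wood: 7 * 48 = 336
  Bone: 4 * 46 = 184
  Crystal: 3 * 55 = 165
Total = 874 + 221 + 336 + 184 + 165 = 1780

1780 gold


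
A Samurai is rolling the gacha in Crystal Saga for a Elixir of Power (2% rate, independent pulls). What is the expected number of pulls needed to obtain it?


Expected pulls for a geometric distribution = 1/p = 100 / rate%
= 100 / 2
= 50.0

50.0 pulls


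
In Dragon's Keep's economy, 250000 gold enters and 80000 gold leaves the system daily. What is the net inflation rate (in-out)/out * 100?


Net gold = 250000 - 80000 = 170000
Inflation rate = net / sunk * 100 = 170000 / 80000 * 100
= 2.125 * 100
= 212.50%

212.50%


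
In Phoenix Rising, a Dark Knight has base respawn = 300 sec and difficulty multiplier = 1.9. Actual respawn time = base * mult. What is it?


Respawn time = base * multiplier
= 300 * 1.9
= 570.0 seconds

570.0 seconds


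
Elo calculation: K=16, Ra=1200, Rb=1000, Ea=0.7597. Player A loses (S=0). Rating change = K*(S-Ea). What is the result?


Elo update: delta = K * (S - Ea), where S = 0 (loses)
S - Ea = 0 - 0.7597 = -0.7597
Rating change = 16 * -0.7597
= -12.16

-12.16 rating points


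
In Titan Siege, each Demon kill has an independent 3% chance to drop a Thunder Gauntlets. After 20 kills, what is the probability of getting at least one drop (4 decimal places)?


P(at least one) = 1 - P(none) = 1 - (1-p)^n
p = 3/100 = 0.03
1 - p = 0.97
(1 - p)^20 = 0.97^20 = 0.543794
P(at least one) = 1 - 0.543794 = 0.4562

0.4562


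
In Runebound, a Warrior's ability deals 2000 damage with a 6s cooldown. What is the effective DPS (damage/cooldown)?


DPS = damage / cooldown
= 2000 / 6
= 333.33

333.33 DPS


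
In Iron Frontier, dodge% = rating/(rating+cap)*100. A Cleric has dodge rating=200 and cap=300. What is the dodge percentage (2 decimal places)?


dodge% = 200 / (200 + 300) * 100
= 200 / 500 * 100
= 0.4 * 100
= 40.00%

40.00%


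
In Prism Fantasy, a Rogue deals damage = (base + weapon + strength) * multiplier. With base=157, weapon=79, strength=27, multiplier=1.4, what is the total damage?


Sum base + weapon + str = 157 + 79 + 27 = 263
Multiply by 1.4:
263 * 1.4 = 368.2

368.2 damage


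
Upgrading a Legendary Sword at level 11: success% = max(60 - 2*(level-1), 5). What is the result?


raw_rate = 60 - 2 * (11 - 1)
= 60 - 2 * 10
= 60 - 20
= 40
Apply floor: max(40, 5) = 40%

40%


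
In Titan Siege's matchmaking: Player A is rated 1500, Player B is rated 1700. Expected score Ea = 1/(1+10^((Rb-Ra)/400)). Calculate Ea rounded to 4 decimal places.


Elo expected score: Ea = 1/(1 + 10^((Rb-Ra)/400))
Rb - Ra = 1700 - 1500 = 200
(Rb-Ra)/400 = 200/400 = 0.5
10^0.5 = 3.162278
Ea = 1/(1 + 3.162278) = 1/4.162278 = 0.2403

0.2403


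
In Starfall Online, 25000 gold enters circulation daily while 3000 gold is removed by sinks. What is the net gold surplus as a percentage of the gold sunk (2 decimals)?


Net gold = 25000 - 3000 = 22000
Inflation rate = net / sunk * 100 = 22000 / 3000 * 100
= 7.333333 * 100
= 733.33%

733.33%


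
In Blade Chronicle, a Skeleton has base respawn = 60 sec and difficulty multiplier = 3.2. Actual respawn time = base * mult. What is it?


Respawn time = base * multiplier
= 60 * 3.2
= 192.0 seconds

192.0 seconds


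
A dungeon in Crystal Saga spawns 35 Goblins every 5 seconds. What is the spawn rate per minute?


Spawns per minute = count * (60 / interval)
= 35 * (60 / 5)
= 35 * 12.0
= 420.0

420.0 per minute


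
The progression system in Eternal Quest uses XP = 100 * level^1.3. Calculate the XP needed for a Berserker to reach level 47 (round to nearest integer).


XP = 100 * level^1.3
Substitute level = 47:
XP = 100 * 47^1.3
= 100 * 149.1857
= 14919

14919 XP


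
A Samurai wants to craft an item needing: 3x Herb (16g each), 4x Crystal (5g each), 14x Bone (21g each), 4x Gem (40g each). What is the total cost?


Cost breakdown:
  Herb: 3 * 16 = 48
  Crystal: 4 * 5 = 20
  Bone: 14 * 21 = 294
  Gem: 4 * 40 = 160
Total = 48 + 20 + 294 + 160 = 522

522 gold


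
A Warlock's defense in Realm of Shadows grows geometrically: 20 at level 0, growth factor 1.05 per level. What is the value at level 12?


value = base * growth^level
= 20 * 1.05^12
= 20 * 1.795856
= 35.92

35.92 defense


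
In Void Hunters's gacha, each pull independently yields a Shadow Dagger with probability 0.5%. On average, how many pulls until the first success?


Expected pulls for a geometric distribution = 1/p = 100 / rate%
= 100 / 0.5
= 200.0

200.0 pulls


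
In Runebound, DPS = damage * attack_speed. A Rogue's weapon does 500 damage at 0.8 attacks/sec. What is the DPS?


DPS = damage * attack_speed
= 500 * 0.8
= 400.0

400.0 DPS


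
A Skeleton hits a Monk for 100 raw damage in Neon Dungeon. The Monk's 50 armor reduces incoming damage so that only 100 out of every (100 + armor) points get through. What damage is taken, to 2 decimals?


actual = 100 * 100 / (100 + 50)
= 100 * 100 / 150
= 10000 / 150
= 66.67

66.67 damage


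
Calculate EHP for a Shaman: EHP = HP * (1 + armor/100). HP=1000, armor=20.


EHP = 1000 * (1 + 20/100)
= 1000 * (1 + 0.2)
= 1000 * 1.2
= 1200.0

1200.0 EHP


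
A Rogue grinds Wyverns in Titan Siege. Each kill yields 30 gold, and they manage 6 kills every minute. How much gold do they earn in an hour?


Gold per minute = 30 * 6 = 180
Gold per hour = 180 * 60 = 10800

10800 gold/hour


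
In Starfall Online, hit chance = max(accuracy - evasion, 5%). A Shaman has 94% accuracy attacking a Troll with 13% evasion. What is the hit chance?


accuracy - evasion = 94 - 13 = 81
Apply floor: max(81, 5) = 81
Hit chance = 81%

81%


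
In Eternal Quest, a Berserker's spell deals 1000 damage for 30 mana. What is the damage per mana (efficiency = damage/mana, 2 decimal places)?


Efficiency = damage / mana
= 1000 / 30
= 33.33

33.33 dmg/mana


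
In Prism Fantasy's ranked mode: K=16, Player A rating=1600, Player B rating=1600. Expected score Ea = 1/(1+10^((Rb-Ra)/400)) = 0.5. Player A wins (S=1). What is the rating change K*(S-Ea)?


Elo update: delta = K * (S - Ea), where S = 1 (wins)
S - Ea = 1 - 0.5 = 0.5
Rating change = 16 * 0.5
= 8.00

8.00 rating points


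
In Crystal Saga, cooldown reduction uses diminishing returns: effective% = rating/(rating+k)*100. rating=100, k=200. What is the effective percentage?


effective% = rating / (rating + k) * 100
= 100 / (100 + 200) * 100
= 100 / 300 * 100
= 0.333333 * 100
= 33.33%

33.33%


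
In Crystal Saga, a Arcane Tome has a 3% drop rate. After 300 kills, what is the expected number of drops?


Expected drops = kills * (drop_rate / 100)
= 300 * (3 / 100)
= 300 * 0.03
= 9.0

9.0 drops


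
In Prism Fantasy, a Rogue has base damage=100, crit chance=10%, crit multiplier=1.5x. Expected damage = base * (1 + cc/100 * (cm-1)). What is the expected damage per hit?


E[dmg] = base * (1 + crit_chance * (crit_mult - 1))
cc as decimal = 10/100 = 0.1
cm - 1 = 1.5 - 1 = 0.5
Bonus factor = 0.1 * 0.5 = 0.05
Total multiplier = 1 + 0.05 = 1.05
Expected damage = 100 * 1.05 = 105.00

105.00 damage


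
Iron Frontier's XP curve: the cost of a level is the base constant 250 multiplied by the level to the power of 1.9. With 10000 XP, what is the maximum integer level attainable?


XP = 250 * level^1.9, so level = (XP / 250)^(1/1.9)
= (10000 / 250)^(1/1.9)
= 40.0^0.5263
= 6.9693
Floor: level = 6

level 6


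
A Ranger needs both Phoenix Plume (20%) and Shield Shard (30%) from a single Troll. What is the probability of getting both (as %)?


For independent events, P(both) = P(A) * P(B)
= 20% * 30%
= 600 / 100 %
= 6.0%

6.0%


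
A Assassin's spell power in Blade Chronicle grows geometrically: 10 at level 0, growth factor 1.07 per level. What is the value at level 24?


value = base * growth^level
= 10 * 1.07^24
= 10 * 5.072367
= 50.72

50.72 spell power


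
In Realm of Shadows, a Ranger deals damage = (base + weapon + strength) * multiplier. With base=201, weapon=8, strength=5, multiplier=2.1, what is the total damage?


Sum base + weapon + str = 201 + 8 + 5 = 214
Multiply by 2.1:
214 * 2.1 = 449.4

449.4 damage


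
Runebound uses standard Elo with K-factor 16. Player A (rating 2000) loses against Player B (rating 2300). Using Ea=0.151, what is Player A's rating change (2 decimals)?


Elo update: delta = K * (S - Ea), where S = 0 (loses)
S - Ea = 0 - 0.151 = -0.151
Rating change = 16 * -0.151
= -2.42

-2.42 rating points


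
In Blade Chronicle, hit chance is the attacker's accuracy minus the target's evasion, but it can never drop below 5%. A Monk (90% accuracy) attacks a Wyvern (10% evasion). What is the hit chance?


accuracy - evasion = 90 - 10 = 80
Apply floor: max(80, 5) = 80
Hit chance = 80%

80%


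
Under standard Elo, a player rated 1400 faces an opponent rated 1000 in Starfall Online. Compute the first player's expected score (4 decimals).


Elo expected score: Ea = 1/(1 + 10^((Rb-Ra)/400))
Rb - Ra = 1000 - 1400 = -400
(Rb-Ra)/400 = -400/400 = -1.0
10^-1.0 = 0.1
Ea = 1/(1 + 0.1) = 1/1.1 = 0.9091

0.9091


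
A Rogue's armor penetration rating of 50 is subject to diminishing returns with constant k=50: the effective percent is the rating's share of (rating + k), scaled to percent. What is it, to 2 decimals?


effective% = rating / (rating + k) * 100
= 50 / (50 + 50) * 100
= 50 / 100 * 100
= 0.5 * 100
= 50.00%

50.00%


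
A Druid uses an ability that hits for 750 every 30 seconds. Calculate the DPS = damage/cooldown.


DPS = damage / cooldown
= 750 / 30
= 25.00

25.00 DPS


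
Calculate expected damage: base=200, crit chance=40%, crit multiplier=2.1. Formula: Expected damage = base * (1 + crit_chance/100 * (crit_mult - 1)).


E[dmg] = base * (1 + crit_chance * (crit_mult - 1))
cc as decimal = 40/100 = 0.4
cm - 1 = 2.1 - 1 = 1.1
Bonus factor = 0.4 * 1.1 = 0.44
Total multiplier = 1 + 0.44 = 1.44
Expected damage = 200 * 1.44 = 288.00

288.00 damage


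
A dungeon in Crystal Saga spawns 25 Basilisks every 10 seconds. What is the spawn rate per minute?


Spawns per minute = count * (60 / interval)
= 25 * (60 / 10)
= 25 * 6.0
= 150.0

150.0 per minute


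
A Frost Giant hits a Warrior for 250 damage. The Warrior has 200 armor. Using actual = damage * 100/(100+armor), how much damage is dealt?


actual = 250 * 100 / (100 + 200)
= 250 * 100 / 300
= 25000 / 300
= 83.33

83.33 damage


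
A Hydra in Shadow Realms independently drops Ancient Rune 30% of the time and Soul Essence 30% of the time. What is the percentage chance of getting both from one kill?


For independent events, P(both) = P(A) * P(B)
= 30% * 30%
= 900 / 100 %
= 9.0%

9.0%


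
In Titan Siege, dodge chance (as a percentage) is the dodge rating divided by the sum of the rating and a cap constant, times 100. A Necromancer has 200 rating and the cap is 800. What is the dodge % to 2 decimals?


dodge% = 200 / (200 + 800) * 100
= 200 / 1000 * 100
= 0.2 * 100
= 20.00%

20.00%


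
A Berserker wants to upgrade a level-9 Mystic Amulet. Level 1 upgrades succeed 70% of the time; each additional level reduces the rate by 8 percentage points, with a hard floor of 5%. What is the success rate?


raw_rate = 70 - 8 * (9 - 1)
= 70 - 8 * 8
= 70 - 64
= 6
Apply floor: max(6, 5) = 6%

6%


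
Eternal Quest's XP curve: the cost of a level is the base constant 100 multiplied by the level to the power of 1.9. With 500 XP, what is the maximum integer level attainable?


XP = 100 * level^1.9, so level = (XP / 100)^(1/1.9)
= (500 / 100)^(1/1.9)
= 5.0^0.5263
= 2.3328
Floor: level = 2

level 2


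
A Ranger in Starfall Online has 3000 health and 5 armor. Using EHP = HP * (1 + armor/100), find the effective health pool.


EHP = 3000 * (1 + 5/100)
= 3000 * (1 + 0.05)
= 3000 * 1.05
= 3150.0

3150.0 EHP


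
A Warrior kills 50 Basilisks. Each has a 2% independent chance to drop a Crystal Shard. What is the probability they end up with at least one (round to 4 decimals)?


P(at least one) = 1 - P(none) = 1 - (1-p)^n
p = 2/100 = 0.02
1 - p = 0.98
(1 - p)^50 = 0.98^50 = 0.364170
P(at least one) = 1 - 0.364170 = 0.6358

0.6358


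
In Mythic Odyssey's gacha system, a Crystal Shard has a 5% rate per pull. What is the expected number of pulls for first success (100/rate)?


Expected pulls for a geometric distribution = 1/p = 100 / rate%
= 100 / 5
= 20.0

20.0 pulls


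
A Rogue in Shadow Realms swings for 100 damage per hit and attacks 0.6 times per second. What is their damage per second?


DPS = damage * attack_speed
= 100 * 0.6
= 60.0

60.0 DPS


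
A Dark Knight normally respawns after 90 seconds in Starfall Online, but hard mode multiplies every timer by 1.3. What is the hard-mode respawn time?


Respawn time = base * multiplier
= 90 * 1.3
= 117.0 seconds

117.0 seconds


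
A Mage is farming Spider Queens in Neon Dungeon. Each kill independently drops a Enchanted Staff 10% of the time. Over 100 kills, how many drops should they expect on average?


Expected drops = kills * (drop_rate / 100)
= 100 * (10 / 100)
= 100 * 0.1
= 10.0

10.0 drops


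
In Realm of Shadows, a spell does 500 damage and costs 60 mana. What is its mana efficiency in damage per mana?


Efficiency = damage / mana
= 500 / 60
= 8.33

8.33 dmg/mana


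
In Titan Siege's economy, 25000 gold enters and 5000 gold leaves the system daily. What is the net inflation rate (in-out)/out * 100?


Net gold = 25000 - 5000 = 20000
Inflation rate = net / sunk * 100 = 20000 / 5000 * 100
= 4.0 * 100
= 400.00%

400.00%


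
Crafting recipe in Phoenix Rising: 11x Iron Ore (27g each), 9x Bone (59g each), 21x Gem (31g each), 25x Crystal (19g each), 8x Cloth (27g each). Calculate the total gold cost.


Cost breakdown:
  Iron Ore: 11 * 27 = 297
  Bone: 9 * 59 = 531
  Gem: 21 * 31 = 651
  Crystal: 25 * 19 = 475
  Cloth: 8 * 27 = 216
Total = 297 + 531 + 651 + 475 + 216 = 2170

2170 gold


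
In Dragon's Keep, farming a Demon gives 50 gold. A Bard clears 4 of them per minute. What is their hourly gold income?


Gold per minute = 50 * 4 = 200
Gold per hour = 200 * 60 = 12000

12000 gold/hour


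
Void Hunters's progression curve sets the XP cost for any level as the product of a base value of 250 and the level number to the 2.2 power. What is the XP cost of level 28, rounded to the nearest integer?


XP = 250 * level^2.2
Substitute level = 28:
XP = 250 * 28^2.2
= 250 * 1526.6788
= 381670

381670 XP


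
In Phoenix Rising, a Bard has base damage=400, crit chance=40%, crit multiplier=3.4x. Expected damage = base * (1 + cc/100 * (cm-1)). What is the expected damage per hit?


E[dmg] = base * (1 + crit_chance * (crit_mult - 1))
cc as decimal = 40/100 = 0.4
cm - 1 = 3.4 - 1 = 2.4
Bonus factor = 0.4 * 2.4 = 0.96
Total multiplier = 1 + 0.96 = 1.96
Expected damage = 400 * 1.96 = 784.00

784.00 damage


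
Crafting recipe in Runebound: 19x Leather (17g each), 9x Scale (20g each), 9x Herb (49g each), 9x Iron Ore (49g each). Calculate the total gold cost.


Cost breakdown:
  Leather: 19 * 17 = 323
  Scale: 9 * 20 = 180
  Herb: 9 * 49 = 441
  Iron Ore: 9 * 49 = 441
Total = 323 + 180 + 441 + 441 = 1385

1385 gold


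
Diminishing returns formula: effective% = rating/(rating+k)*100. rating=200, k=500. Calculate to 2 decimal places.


effective% = rating / (rating + k) * 100
= 200 / (200 + 500) * 100
= 200 / 700 * 100
= 0.285714 * 100
= 28.57%

28.57%


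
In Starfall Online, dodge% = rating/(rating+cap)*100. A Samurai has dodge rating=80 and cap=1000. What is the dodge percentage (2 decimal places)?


dodge% = 80 / (80 + 1000) * 100
= 80 / 1080 * 100
= 0.074074 * 100
= 7.41%

7.41%


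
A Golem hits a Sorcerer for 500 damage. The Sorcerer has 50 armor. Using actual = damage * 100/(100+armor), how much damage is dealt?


actual = 500 * 100 / (100 + 50)
= 500 * 100 / 150
= 50000 / 150
= 333.33

333.33 damage


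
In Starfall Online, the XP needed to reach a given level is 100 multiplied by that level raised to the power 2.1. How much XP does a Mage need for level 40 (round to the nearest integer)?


XP = 100 * level^2.1
Substitute level = 40:
XP = 100 * 40^2.1
= 100 * 2313.8009
= 231380

231380 XP


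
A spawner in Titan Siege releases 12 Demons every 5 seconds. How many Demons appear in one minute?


Spawns per minute = count * (60 / interval)
= 12 * (60 / 5)
= 12 * 12.0
= 144.0

144.0 per minute


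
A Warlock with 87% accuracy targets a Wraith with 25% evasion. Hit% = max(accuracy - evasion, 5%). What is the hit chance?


accuracy - evasion = 87 - 25 = 62
Apply floor: max(62, 5) = 62
Hit chance = 62%

62%


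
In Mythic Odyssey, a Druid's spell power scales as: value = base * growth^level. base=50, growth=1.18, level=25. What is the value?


value = base * growth^level
= 50 * 1.18^25
= 50 * 62.668627
= 3133.43

3133.43 spell power


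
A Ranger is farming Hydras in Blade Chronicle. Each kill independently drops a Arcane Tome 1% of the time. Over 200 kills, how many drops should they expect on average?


Expected drops = kills * (drop_rate / 100)
= 200 * (1 / 100)
= 200 * 0.01
= 2.0

2.0 drops


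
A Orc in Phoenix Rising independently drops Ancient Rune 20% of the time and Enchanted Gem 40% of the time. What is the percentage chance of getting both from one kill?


For independent events, P(both) = P(A) * P(B)
= 20% * 40%
= 800 / 100 %
= 8.0%

8.0%


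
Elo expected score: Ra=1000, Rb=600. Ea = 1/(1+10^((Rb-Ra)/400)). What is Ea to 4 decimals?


Elo expected score: Ea = 1/(1 + 10^((Rb-Ra)/400))
Rb - Ra = 600 - 1000 = -400
(Rb-Ra)/400 = -400/400 = -1.0
10^-1.0 = 0.1
Ea = 1/(1 + 0.1) = 1/1.1 = 0.9091

0.9091


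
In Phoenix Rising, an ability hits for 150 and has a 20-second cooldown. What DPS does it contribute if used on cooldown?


DPS = damage / cooldown
= 150 / 20
= 7.50

7.50 DPS


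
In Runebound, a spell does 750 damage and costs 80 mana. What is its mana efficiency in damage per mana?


Efficiency = damage / mana
= 750 / 80
= 9.38

9.38 dmg/mana


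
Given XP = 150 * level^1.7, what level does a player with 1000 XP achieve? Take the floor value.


XP = 150 * level^1.7, so level = (XP / 150)^(1/1.7)
= (1000 / 150)^(1/1.7)
= 6.6667^0.5882
= 3.0525
Floor: level = 3

level 3


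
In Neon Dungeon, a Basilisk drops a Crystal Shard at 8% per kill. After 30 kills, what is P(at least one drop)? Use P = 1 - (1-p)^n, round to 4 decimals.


P(at least one) = 1 - P(none) = 1 - (1-p)^n
p = 8/100 = 0.08
1 - p = 0.92
(1 - p)^30 = 0.92^30 = 0.081966
P(at least one) = 1 - 0.081966 = 0.9180

0.9180


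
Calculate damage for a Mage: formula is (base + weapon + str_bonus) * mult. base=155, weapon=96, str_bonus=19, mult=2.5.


Sum base + weapon + str = 155 + 96 + 19 = 270
Multiply by 2.5:
270 * 2.5 = 675.0

675.0 damage


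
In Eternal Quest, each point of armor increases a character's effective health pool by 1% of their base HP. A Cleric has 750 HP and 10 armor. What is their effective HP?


EHP = 750 * (1 + 10/100)
= 750 * (1 + 0.1)
= 750 * 1.1
= 825.0

825.0 EHP


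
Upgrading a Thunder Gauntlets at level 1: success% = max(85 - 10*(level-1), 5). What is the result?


raw_rate = 85 - 10 * (1 - 1)
= 85 - 10 * 0
= 85 - 0
= 85
Apply floor: max(85, 5) = 85%

85%


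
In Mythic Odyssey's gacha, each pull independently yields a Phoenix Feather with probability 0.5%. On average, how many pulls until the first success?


Expected pulls for a geometric distribution = 1/p = 100 / rate%
= 100 / 0.5
= 200.0

200.0 pulls


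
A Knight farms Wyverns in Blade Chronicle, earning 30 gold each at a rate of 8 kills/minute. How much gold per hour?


Gold per minute = 30 * 8 = 240
Gold per hour = 240 * 60 = 14400

14400 gold/hour


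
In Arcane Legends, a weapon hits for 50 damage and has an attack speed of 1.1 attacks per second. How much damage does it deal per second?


DPS = damage * attack_speed
= 50 * 1.1
= 55.0

55.0 DPS


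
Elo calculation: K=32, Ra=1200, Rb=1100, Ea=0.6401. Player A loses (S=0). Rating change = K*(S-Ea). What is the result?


Elo update: delta = K * (S - Ea), where S = 0 (loses)
S - Ea = 0 - 0.6401 = -0.6401
Rating change = 32 * -0.6401
= -20.48

-20.48 rating points


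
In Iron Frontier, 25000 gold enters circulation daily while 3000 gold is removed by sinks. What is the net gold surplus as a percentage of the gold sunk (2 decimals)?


Net gold = 25000 - 3000 = 22000
Inflation rate = net / sunk * 100 = 22000 / 3000 * 100
= 7.333333 * 100
= 733.33%

733.33%


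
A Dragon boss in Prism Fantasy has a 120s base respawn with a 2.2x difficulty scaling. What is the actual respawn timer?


Respawn time = base * multiplier
= 120 * 2.2
= 264.0 seconds

264.0 seconds


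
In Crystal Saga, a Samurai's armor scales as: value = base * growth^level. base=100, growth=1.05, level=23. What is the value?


value = base * growth^level
= 100 * 1.05^23
= 100 * 3.071524
= 307.15

307.15 armor


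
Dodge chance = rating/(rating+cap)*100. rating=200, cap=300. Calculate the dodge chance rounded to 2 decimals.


dodge% = 200 / (200 + 300) * 100
= 200 / 500 * 100
= 0.4 * 100
= 40.00%

40.00%


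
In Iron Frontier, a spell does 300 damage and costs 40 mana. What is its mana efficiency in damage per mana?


Efficiency = damage / mana
= 300 / 40
= 7.50

7.50 dmg/mana


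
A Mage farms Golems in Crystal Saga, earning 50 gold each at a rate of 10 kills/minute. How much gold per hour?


Gold per minute = 50 * 10 = 500
Gold per hour = 500 * 60 = 30000

30000 gold/hour


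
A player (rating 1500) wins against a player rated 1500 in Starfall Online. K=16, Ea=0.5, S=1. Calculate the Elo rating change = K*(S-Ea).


Elo update: delta = K * (S - Ea), where S = 1 (wins)
S - Ea = 1 - 0.5 = 0.5
Rating change = 16 * 0.5
= 8.00

8.00 rating points


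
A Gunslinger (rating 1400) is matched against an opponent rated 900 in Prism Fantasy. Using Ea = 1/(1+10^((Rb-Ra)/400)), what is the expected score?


Elo expected score: Ea = 1/(1 + 10^((Rb-Ra)/400))
Rb - Ra = 900 - 1400 = -500
(Rb-Ra)/400 = -500/400 = -1.25
10^-1.25 = 0.056234
Ea = 1/(1 + 0.056234) = 1/1.056234 = 0.9468

0.9468


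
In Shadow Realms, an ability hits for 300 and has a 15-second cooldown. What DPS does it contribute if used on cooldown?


DPS = damage / cooldown
= 300 / 15
= 20.00

20.00 DPS


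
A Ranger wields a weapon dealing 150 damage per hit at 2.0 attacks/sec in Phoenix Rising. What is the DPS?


DPS = damage * attack_speed
= 150 * 2.0
= 300.0

300.0 DPS


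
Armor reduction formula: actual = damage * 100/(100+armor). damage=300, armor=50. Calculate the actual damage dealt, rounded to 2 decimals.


actual = 300 * 100 / (100 + 50)
= 300 * 100 / 150
= 30000 / 150
= 200.00

200.00 damage


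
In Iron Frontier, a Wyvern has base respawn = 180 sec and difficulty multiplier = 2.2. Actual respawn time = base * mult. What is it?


Respawn time = base * multiplier
= 180 * 2.2
= 396.0 seconds

396.0 seconds


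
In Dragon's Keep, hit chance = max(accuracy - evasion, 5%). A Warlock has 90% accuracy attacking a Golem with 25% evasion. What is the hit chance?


accuracy - evasion = 90 - 25 = 65
Apply floor: max(65, 5) = 65
Hit chance = 65%

65%


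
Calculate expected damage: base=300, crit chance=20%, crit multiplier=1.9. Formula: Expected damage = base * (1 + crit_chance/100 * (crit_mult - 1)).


E[dmg] = base * (1 + crit_chance * (crit_mult - 1))
cc as decimal = 20/100 = 0.2
cm - 1 = 1.9 - 1 = 0.9
Bonus factor = 0.2 * 0.9 = 0.18
Total multiplier = 1 + 0.18 = 1.18
Expected damage = 300 * 1.18 = 354.00

354.00 damage


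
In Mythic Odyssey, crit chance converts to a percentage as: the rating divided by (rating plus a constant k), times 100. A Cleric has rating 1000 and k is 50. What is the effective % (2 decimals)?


effective% = rating / (rating + k) * 100
= 1000 / (1000 + 50) * 100
= 1000 / 1050 * 100
= 0.952381 * 100
= 95.24%

95.24%


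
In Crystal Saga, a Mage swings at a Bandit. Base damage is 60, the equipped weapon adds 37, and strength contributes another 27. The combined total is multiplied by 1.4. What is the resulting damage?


Sum base + weapon + str = 60 + 37 + 27 = 124
Multiply by 1.4:
124 * 1.4 = 173.6

173.6 damage


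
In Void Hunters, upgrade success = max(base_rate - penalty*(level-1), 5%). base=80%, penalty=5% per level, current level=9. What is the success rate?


raw_rate = 80 - 5 * (9 - 1)
= 80 - 5 * 8
= 80 - 40
= 40
Apply floor: max(40, 5) = 40%

40%


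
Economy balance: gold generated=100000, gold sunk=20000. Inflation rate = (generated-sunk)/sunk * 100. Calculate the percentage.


Net gold = 100000 - 20000 = 80000
Inflation rate = net / sunk * 100 = 80000 / 20000 * 100
= 4.0 * 100
= 400.00%

400.00%


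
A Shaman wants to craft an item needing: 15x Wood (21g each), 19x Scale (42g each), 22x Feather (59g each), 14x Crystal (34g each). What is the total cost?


Cost breakdown:
  Wood: 15 * 21 = 315
  Scale: 19 * 42 = 798
  Feather: 22 * 59 = 1298
  Crystal: 14 * 34 = 476
Total = 315 + 798 + 1298 + 476 = 2887

2887 gold


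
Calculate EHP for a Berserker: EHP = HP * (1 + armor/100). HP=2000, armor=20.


EHP = 2000 * (1 + 20/100)
= 2000 * (1 + 0.2)
= 2000 * 1.2
= 2400.0

2400.0 EHP


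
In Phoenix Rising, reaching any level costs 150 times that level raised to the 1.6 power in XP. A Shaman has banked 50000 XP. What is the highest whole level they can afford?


XP = 150 * level^1.6, so level = (XP / 150)^(1/1.6)
= (50000 / 150)^(1/1.6)
= 333.3333^0.625
= 37.7398
Floor: level = 37

level 37


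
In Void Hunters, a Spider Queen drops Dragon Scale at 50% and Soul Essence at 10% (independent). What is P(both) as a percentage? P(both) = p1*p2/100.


For independent events, P(both) = P(A) * P(B)
= 50% * 10%
= 500 / 100 %
= 5.0%

5.0%


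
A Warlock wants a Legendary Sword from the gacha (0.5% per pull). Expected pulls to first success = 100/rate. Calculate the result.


Expected pulls for a geometric distribution = 1/p = 100 / rate%
= 100 / 0.5
= 200.0

200.0 pulls


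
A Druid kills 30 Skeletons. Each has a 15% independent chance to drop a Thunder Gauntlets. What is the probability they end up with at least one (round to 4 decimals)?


P(at least one) = 1 - P(none) = 1 - (1-p)^n
p = 15/100 = 0.15
1 - p = 0.85
(1 - p)^30 = 0.85^30 = 0.007631
P(at least one) = 1 - 0.007631 = 0.9924

0.9924


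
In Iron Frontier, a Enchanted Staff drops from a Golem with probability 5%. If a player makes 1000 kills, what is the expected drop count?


Expected drops = kills * (drop_rate / 100)
= 1000 * (5 / 100)
= 1000 * 0.05
= 50.0

50.0 drops


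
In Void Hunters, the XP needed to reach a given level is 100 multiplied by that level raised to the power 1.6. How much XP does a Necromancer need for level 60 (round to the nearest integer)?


XP = 100 * level^1.6
Substitute level = 60:
XP = 100 * 60^1.6
= 100 * 699.9097
= 69991

69991 XP


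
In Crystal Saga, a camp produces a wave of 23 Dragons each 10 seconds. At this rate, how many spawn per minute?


Spawns per minute = count * (60 / interval)
= 23 * (60 / 10)
= 23 * 6.0
= 138.0

138.0 per minute


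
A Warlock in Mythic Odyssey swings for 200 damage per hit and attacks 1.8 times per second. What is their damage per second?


DPS = damage * attack_speed
= 200 * 1.8
= 360.0

360.0 DPS


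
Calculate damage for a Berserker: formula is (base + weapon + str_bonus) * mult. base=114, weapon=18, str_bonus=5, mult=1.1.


Sum base + weapon + str = 114 + 18 + 5 = 137
Multiply by 1.1:
137 * 1.1 = 150.7

150.7 damage


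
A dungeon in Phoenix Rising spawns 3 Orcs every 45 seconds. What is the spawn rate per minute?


Spawns per minute = count * (60 / interval)
= 3 * (60 / 45)
= 3 * 1.3333
= 4.0

4.0 per minute


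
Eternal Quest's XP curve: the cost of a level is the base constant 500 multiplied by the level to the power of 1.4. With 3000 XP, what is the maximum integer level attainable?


XP = 500 * level^1.4, so level = (XP / 500)^(1/1.4)
= (3000 / 500)^(1/1.4)
= 6.0^0.7143
= 3.596
Floor: level = 3

level 3


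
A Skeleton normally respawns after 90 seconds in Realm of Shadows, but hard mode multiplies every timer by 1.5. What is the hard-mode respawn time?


Respawn time = base * multiplier
= 90 * 1.5
= 135.0 seconds

135.0 seconds


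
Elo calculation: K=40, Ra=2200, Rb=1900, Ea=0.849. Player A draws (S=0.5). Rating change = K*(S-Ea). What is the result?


Elo update: delta = K * (S - Ea), where S = 0.5 (draws)
S - Ea = 0.5 - 0.849 = -0.349
Rating change = 40 * -0.349
= -13.96

-13.96 rating points


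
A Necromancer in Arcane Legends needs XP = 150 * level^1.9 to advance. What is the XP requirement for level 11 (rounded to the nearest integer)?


XP = 150 * level^1.9
Substitute level = 11:
XP = 150 * 11^1.9
= 150 * 95.202
= 14280

14280 XP


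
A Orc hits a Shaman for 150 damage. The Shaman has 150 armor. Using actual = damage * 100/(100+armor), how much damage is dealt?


actual = 150 * 100 / (100 + 150)
= 150 * 100 / 250
= 15000 / 250
= 60.00

60.00 damage


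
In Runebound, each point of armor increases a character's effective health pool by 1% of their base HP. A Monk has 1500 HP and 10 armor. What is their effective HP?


EHP = 1500 * (1 + 10/100)
= 1500 * (1 + 0.1)
= 1500 * 1.1
= 1650.0

1650.0 EHP


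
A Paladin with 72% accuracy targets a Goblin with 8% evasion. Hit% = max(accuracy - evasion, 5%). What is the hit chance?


accuracy - evasion = 72 - 8 = 64
Apply floor: max(64, 5) = 64
Hit chance = 64%

64%


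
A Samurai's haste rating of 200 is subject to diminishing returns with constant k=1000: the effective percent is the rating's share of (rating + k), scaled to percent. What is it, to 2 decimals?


effective% = rating / (rating + k) * 100
= 200 / (200 + 1000) * 100
= 200 / 1200 * 100
= 0.166667 * 100
= 16.67%

16.67%


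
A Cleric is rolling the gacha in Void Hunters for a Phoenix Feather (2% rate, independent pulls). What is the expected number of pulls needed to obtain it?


Expected pulls for a geometric distribution = 1/p = 100 / rate%
= 100 / 2
= 50.0

50.0 pulls


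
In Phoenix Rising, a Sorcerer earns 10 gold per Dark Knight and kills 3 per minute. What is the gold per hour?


Gold per minute = 10 * 3 = 30
Gold per hour = 30 * 60 = 1800

1800 gold/hour


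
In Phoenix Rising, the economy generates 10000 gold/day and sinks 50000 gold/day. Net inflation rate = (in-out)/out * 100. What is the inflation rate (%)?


Net gold = 10000 - 50000 = -40000
Inflation rate = net / sunk * 100 = -40000 / 50000 * 100
= -0.8 * 100
= -80.00%

-80.00%


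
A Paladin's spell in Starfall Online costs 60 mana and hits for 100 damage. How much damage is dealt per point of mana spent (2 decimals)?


Efficiency = damage / mana
= 100 / 60
= 1.67

1.67 dmg/mana


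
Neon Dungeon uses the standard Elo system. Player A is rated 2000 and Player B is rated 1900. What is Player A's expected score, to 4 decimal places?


Elo expected score: Ea = 1/(1 + 10^((Rb-Ra)/400))
Rb - Ra = 1900 - 2000 = -100
(Rb-Ra)/400 = -100/400 = -0.25
10^-0.25 = 0.562341
Ea = 1/(1 + 0.562341) = 1/1.562341 = 0.6401

0.6401


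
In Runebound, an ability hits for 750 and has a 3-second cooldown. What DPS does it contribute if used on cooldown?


DPS = damage / cooldown
= 750 / 3
= 250.00

250.00 DPS


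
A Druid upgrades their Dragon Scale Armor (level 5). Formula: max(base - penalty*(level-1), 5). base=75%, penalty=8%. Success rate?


raw_rate = 75 - 8 * (5 - 1)
= 75 - 8 * 4
= 75 - 32
= 43
Apply floor: max(43, 5) = 43%

43%
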